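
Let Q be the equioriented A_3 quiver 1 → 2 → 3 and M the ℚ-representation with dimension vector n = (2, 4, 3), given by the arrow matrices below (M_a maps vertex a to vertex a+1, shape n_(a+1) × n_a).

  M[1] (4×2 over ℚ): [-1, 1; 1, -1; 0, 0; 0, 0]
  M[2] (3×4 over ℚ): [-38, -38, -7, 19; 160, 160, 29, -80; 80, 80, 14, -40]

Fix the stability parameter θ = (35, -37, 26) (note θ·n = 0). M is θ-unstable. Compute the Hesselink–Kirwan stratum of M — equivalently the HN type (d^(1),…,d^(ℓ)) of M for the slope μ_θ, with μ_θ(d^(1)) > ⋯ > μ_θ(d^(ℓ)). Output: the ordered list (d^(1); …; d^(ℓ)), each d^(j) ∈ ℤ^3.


Barcode: M ≅ I[1,1], I[1,2], I[2,2], I[2,3]^2, I[3,3]. HN layers by μ_θ (4 steps, strictly decreasing):
  μ^(1)=35; μ^(2)=26; μ^(3)=-1; μ^(4)=-37

((1, 0, 0); (0, 0, 3); (1, 1, 0); (0, 3, 0))


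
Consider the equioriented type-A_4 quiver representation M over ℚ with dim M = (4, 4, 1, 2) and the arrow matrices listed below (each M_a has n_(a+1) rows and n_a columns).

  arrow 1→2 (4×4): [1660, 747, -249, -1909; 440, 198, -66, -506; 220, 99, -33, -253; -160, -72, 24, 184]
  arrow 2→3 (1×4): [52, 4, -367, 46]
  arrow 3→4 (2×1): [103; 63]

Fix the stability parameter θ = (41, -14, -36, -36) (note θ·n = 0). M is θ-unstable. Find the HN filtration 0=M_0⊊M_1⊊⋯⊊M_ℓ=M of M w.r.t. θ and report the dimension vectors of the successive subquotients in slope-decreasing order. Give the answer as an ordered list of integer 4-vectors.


Interval decomposition of M: I[1,1]^3, I[1,4], I[2,2]^3, I[4,4].
HN type (ℓ=4): μ^(1)=41; μ^(2)=-45/4; μ^(3)=-14; μ^(4)=-36

((3, 0, 0, 0); (1, 1, 1, 1); (0, 3, 0, 0); (0, 0, 0, 1))


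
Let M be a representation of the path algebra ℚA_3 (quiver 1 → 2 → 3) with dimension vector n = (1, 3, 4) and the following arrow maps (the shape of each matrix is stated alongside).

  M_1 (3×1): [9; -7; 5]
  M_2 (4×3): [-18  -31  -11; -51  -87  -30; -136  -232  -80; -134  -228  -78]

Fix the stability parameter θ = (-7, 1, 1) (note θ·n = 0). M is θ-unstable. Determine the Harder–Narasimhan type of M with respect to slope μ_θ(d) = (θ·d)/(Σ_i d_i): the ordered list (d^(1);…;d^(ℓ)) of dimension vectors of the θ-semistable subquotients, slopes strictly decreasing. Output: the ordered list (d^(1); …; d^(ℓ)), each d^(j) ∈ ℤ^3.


Interval decomposition of M: I[1,2], I[2,3]^2, I[3,3]^2.
HN type (ℓ=2): μ^(1)=1; μ^(2)=-7

((0, 3, 4); (1, 0, 0))


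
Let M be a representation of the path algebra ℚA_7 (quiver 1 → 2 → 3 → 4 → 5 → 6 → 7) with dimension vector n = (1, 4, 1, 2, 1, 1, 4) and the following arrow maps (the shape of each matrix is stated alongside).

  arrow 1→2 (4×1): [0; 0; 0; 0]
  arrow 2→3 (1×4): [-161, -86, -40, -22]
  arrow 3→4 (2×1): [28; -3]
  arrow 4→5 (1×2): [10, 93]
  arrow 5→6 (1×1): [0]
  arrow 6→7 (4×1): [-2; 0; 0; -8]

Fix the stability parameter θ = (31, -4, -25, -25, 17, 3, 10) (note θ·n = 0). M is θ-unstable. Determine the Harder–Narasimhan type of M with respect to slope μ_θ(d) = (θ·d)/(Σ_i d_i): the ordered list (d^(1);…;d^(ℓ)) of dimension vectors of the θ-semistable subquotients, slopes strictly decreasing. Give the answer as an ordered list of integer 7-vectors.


Interval decomposition of M: I[1,1], I[2,2]^3, I[2,5], I[4,4], I[6,7], I[7,7]^3.
HN type (ℓ=7): μ^(1)=31; μ^(2)=17; μ^(3)=10; μ^(4)=3; μ^(5)=-4; μ^(6)=-18; μ^(7)=-25

((1, 0, 0, 0, 0, 0, 0); (0, 0, 0, 0, 1, 0, 0); (0, 0, 0, 0, 0, 0, 4); (0, 0, 0, 0, 0, 1, 0); (0, 3, 0, 0, 0, 0, 0); (0, 1, 1, 1, 0, 0, 0); (0, 0, 0, 1, 0, 0, 0))


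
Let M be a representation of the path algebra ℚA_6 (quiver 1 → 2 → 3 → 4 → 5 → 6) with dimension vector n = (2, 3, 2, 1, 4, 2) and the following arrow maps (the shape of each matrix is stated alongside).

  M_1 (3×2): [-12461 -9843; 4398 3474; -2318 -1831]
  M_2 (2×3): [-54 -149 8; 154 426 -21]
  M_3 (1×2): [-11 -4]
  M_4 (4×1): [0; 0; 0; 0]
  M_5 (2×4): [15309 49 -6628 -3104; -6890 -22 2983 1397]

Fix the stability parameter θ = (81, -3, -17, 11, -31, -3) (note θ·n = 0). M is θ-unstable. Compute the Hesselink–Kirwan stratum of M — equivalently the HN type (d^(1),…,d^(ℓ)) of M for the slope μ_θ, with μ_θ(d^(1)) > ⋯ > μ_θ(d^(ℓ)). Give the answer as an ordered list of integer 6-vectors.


Via rank(M_{q-1}∘⋯∘M_p): M ≅ I[1,3], I[1,4], I[2,2], I[5,5]^2, I[5,6]^2.
μ_θ-semistable layers: μ^(1)=61/3; μ^(2)=18; μ^(3)=-3; μ^(4)=-31

((1, 1, 1, 0, 0, 0); (1, 1, 1, 1, 0, 0); (0, 1, 0, 0, 0, 2); (0, 0, 0, 0, 4, 0))


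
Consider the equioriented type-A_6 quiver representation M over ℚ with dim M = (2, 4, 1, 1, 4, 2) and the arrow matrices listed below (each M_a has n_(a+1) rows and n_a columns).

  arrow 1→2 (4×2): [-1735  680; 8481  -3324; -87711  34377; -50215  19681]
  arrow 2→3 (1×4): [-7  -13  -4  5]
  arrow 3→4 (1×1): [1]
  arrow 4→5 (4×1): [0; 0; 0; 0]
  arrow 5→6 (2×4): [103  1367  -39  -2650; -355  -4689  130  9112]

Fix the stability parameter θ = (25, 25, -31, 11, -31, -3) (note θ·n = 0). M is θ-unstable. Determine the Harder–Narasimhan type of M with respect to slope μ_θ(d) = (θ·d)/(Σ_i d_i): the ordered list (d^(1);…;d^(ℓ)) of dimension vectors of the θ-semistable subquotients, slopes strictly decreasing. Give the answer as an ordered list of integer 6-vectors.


Via rank(M_{q-1}∘⋯∘M_p): M ≅ I[1,2], I[1,4], I[2,2]^2, I[5,5]^2, I[5,6]^2.
μ_θ-semistable layers: μ^(1)=25; μ^(2)=11; μ^(3)=19/3; μ^(4)=-3; μ^(5)=-31

((1, 3, 0, 0, 0, 0); (0, 0, 0, 1, 0, 0); (1, 1, 1, 0, 0, 0); (0, 0, 0, 0, 0, 2); (0, 0, 0, 0, 4, 0))


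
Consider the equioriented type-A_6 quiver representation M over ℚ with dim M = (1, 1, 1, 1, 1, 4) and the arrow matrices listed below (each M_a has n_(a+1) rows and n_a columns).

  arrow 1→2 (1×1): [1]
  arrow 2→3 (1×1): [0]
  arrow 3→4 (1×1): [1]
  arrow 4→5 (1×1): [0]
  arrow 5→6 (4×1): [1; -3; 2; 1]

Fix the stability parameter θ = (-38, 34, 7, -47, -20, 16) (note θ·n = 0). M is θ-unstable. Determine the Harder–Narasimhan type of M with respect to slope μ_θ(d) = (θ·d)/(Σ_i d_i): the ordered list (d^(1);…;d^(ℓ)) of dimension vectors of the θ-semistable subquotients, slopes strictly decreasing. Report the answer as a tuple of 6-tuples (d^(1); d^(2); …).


Barcode: M ≅ I[1,2], I[3,4], I[5,6], I[6,6]^3. HN layers by μ_θ (4 steps, strictly decreasing):
  μ^(1)=34; μ^(2)=16; μ^(3)=-20; μ^(4)=-38

((0, 1, 0, 0, 0, 0); (0, 0, 0, 0, 0, 4); (0, 0, 1, 1, 1, 0); (1, 0, 0, 0, 0, 0))


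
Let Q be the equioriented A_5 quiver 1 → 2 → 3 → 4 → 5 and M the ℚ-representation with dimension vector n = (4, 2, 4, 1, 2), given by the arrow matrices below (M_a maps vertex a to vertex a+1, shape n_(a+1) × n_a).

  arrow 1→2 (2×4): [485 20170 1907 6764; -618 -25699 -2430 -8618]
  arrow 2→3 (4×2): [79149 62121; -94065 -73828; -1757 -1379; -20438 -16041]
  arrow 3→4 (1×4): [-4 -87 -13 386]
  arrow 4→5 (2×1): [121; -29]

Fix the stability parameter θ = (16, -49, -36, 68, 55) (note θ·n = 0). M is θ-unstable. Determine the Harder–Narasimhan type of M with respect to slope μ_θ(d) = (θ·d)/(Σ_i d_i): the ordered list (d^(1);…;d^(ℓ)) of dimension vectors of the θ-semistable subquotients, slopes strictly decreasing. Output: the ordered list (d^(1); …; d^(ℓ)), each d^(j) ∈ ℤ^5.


Barcode: M ≅ I[1,1]^2, I[1,3], I[1,5], I[3,3]^2, I[5,5]. HN layers by μ_θ (5 steps, strictly decreasing):
  μ^(1)=123/2; μ^(2)=55; μ^(3)=16; μ^(4)=-23; μ^(5)=-36

((0, 0, 0, 1, 1); (0, 0, 0, 0, 1); (2, 0, 0, 0, 0); (2, 2, 2, 0, 0); (0, 0, 2, 0, 0))


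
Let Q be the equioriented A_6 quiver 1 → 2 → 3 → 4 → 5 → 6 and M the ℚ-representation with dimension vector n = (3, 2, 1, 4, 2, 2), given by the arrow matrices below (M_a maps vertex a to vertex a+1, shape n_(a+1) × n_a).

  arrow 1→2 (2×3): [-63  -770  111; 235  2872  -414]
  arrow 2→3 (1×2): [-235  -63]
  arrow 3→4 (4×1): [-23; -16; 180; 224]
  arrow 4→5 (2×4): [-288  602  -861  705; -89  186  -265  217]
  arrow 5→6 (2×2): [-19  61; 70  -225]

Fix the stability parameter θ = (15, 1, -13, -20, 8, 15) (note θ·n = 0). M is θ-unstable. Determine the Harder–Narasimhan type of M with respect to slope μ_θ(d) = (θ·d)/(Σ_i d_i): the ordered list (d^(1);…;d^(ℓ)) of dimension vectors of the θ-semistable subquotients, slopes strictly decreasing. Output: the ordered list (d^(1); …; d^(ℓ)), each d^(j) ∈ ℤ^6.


Barcode: M ≅ I[1,1], I[1,2], I[1,6], I[4,4]^2, I[4,6]. HN layers by μ_θ (4 steps, strictly decreasing):
  μ^(1)=15; μ^(2)=8; μ^(3)=-17/4; μ^(4)=-20

((1, 0, 0, 0, 0, 2); (1, 1, 0, 0, 2, 0); (1, 1, 1, 1, 0, 0); (0, 0, 0, 3, 0, 0))


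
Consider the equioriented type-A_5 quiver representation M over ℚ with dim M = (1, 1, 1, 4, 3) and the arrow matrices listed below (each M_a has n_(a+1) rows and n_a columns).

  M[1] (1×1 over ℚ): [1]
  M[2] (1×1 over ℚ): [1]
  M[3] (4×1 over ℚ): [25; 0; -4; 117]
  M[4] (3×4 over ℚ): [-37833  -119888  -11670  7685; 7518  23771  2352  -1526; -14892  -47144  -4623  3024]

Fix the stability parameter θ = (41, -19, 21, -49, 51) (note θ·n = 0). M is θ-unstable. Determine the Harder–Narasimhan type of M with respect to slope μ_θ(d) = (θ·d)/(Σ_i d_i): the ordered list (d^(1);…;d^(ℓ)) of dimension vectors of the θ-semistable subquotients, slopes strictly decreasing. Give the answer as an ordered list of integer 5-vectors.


Barcode: M ≅ I[1,4], I[4,5]^3. HN layers by μ_θ (3 steps, strictly decreasing):
  μ^(1)=51; μ^(2)=-3/2; μ^(3)=-49

((0, 0, 0, 0, 3); (1, 1, 1, 1, 0); (0, 0, 0, 3, 0))


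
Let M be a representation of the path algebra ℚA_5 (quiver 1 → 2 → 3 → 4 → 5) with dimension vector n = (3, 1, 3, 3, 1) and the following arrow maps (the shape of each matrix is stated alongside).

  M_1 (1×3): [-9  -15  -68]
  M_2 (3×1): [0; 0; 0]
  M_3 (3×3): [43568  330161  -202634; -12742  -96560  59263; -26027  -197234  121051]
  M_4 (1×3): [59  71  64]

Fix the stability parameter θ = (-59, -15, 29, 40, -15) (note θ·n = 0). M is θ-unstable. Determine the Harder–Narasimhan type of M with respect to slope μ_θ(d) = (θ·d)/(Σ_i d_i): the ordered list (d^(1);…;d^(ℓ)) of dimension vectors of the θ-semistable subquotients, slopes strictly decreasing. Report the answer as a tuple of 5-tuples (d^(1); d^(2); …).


Via rank(M_{q-1}∘⋯∘M_p): M ≅ I[1,1]^2, I[1,2], I[3,4]^2, I[3,5].
μ_θ-semistable layers: μ^(1)=40; μ^(2)=29; μ^(3)=18; μ^(4)=-15; μ^(5)=-59

((0, 0, 0, 2, 0); (0, 0, 2, 0, 0); (0, 0, 1, 1, 1); (0, 1, 0, 0, 0); (3, 0, 0, 0, 0))


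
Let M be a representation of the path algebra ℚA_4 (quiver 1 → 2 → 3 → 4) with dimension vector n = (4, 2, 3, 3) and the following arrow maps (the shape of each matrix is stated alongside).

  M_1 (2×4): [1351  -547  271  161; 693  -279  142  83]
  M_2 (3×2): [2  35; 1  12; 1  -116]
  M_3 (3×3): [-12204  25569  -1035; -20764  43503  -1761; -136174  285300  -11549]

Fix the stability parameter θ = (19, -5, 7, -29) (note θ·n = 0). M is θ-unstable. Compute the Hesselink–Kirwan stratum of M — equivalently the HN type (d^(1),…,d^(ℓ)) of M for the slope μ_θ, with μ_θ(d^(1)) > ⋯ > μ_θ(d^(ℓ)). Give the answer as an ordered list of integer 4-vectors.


Barcode: M ≅ I[1,1]^2, I[1,3], I[1,4], I[3,4], I[4,4]. HN layers by μ_θ (5 steps, strictly decreasing):
  μ^(1)=19; μ^(2)=7; μ^(3)=-2; μ^(4)=-11; μ^(5)=-29

((2, 0, 0, 0); (1, 1, 1, 0); (1, 1, 1, 1); (0, 0, 1, 1); (0, 0, 0, 1))


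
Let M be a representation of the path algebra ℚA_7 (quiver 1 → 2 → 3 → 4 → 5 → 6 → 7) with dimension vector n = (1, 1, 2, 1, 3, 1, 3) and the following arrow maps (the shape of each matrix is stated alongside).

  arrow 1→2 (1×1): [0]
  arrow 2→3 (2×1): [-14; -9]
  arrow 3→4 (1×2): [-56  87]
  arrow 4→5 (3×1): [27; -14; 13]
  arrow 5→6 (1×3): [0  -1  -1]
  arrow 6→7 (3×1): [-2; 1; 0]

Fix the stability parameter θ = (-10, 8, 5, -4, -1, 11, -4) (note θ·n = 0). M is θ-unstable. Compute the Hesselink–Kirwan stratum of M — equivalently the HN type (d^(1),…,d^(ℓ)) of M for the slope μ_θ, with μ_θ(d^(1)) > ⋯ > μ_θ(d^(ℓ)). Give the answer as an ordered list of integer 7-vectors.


Barcode: M ≅ I[1,1], I[2,7], I[3,3], I[5,5]^2, I[7,7]^2. HN layers by μ_θ (6 steps, strictly decreasing):
  μ^(1)=5; μ^(2)=7/2; μ^(3)=2; μ^(4)=-1; μ^(5)=-4; μ^(6)=-10

((0, 0, 1, 0, 0, 0, 0); (0, 0, 0, 0, 0, 1, 1); (0, 1, 1, 1, 1, 0, 0); (0, 0, 0, 0, 2, 0, 0); (0, 0, 0, 0, 0, 0, 2); (1, 0, 0, 0, 0, 0, 0))


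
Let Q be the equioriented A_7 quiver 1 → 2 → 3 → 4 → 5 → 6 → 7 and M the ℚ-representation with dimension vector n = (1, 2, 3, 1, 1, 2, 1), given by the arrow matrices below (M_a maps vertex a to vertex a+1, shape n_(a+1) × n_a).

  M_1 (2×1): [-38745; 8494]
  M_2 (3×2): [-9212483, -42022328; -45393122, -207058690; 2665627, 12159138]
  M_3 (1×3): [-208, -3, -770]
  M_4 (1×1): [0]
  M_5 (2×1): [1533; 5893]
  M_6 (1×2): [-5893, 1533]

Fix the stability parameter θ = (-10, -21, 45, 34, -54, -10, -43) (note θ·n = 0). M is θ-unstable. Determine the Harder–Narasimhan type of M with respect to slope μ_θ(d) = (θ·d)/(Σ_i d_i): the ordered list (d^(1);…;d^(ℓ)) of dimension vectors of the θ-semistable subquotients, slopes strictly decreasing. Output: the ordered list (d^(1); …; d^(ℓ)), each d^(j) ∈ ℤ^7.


Interval decomposition of M: I[1,4], I[2,3], I[3,3], I[5,6], I[6,7].
HN type (ℓ=7): μ^(1)=45; μ^(2)=79/2; μ^(3)=-10; μ^(4)=-31/2; μ^(5)=-21; μ^(6)=-53/2; μ^(7)=-54

((0, 0, 2, 0, 0, 0, 0); (0, 0, 1, 1, 0, 0, 0); (0, 0, 0, 0, 0, 1, 0); (1, 1, 0, 0, 0, 0, 0); (0, 1, 0, 0, 0, 0, 0); (0, 0, 0, 0, 0, 1, 1); (0, 0, 0, 0, 1, 0, 0))


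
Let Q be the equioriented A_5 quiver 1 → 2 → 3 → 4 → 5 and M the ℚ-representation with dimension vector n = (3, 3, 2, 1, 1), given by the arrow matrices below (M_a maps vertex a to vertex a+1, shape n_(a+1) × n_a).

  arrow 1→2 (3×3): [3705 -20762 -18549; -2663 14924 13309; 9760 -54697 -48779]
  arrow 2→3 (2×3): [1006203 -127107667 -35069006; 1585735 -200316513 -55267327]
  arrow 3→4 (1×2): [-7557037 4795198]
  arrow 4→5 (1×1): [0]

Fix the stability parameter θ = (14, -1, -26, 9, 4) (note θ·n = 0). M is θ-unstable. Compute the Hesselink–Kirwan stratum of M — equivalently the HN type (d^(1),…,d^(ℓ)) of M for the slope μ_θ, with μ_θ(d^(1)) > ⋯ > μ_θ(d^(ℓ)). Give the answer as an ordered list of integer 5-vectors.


Via rank(M_{q-1}∘⋯∘M_p): M ≅ I[1,1], I[1,2], I[1,4], I[2,3], I[5,5].
μ_θ-semistable layers: μ^(1)=14; μ^(2)=9; μ^(3)=13/2; μ^(4)=4; μ^(5)=-13/3; μ^(6)=-27/2

((1, 0, 0, 0, 0); (0, 0, 0, 1, 0); (1, 1, 0, 0, 0); (0, 0, 0, 0, 1); (1, 1, 1, 0, 0); (0, 1, 1, 0, 0))


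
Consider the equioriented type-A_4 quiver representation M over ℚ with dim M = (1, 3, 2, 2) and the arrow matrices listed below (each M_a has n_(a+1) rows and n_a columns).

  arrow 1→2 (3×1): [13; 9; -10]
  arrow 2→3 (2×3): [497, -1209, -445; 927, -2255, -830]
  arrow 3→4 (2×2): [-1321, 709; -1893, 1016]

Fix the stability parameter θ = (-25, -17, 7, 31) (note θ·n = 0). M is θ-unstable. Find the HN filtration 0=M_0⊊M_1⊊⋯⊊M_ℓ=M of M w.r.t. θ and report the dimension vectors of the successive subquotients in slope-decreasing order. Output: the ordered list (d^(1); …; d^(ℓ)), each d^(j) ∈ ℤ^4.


Via rank(M_{q-1}∘⋯∘M_p): M ≅ I[1,4], I[2,2], I[2,4].
μ_θ-semistable layers: μ^(1)=31; μ^(2)=7; μ^(3)=-17; μ^(4)=-25

((0, 0, 0, 2); (0, 0, 2, 0); (0, 3, 0, 0); (1, 0, 0, 0))


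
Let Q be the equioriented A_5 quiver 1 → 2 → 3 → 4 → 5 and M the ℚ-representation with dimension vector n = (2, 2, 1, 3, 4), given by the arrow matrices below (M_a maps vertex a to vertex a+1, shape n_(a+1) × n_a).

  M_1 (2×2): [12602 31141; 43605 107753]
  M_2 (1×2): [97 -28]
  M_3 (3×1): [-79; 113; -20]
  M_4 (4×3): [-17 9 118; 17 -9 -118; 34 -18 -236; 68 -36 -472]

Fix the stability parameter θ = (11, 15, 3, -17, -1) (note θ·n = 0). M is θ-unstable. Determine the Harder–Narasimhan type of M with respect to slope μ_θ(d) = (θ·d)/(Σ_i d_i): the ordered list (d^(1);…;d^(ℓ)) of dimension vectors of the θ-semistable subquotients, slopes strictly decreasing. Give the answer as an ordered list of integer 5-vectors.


Barcode: M ≅ I[1,2], I[1,4], I[4,4], I[4,5], I[5,5]^3. HN layers by μ_θ (5 steps, strictly decreasing):
  μ^(1)=15; μ^(2)=11; μ^(3)=3; μ^(4)=-1; μ^(5)=-17

((0, 1, 0, 0, 0); (1, 0, 0, 0, 0); (1, 1, 1, 1, 0); (0, 0, 0, 0, 4); (0, 0, 0, 2, 0))


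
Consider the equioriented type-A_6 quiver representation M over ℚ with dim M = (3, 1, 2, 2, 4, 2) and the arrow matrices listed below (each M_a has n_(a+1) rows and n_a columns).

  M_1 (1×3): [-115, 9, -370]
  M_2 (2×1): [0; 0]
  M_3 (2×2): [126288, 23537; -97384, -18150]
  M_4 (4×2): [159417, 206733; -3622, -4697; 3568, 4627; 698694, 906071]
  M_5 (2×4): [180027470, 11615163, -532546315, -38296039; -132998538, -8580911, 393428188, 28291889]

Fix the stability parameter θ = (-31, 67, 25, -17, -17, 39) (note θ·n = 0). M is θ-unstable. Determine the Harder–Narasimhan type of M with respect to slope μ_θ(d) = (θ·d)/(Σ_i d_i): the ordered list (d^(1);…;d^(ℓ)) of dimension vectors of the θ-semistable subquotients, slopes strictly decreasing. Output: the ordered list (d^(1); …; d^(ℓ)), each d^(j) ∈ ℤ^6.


Via rank(M_{q-1}∘⋯∘M_p): M ≅ I[1,1]^2, I[1,2], I[3,6]^2, I[5,5]^2.
μ_θ-semistable layers: μ^(1)=67; μ^(2)=39; μ^(3)=-3; μ^(4)=-17; μ^(5)=-31

((0, 1, 0, 0, 0, 0); (0, 0, 0, 0, 0, 2); (0, 0, 2, 2, 2, 0); (0, 0, 0, 0, 2, 0); (3, 0, 0, 0, 0, 0))


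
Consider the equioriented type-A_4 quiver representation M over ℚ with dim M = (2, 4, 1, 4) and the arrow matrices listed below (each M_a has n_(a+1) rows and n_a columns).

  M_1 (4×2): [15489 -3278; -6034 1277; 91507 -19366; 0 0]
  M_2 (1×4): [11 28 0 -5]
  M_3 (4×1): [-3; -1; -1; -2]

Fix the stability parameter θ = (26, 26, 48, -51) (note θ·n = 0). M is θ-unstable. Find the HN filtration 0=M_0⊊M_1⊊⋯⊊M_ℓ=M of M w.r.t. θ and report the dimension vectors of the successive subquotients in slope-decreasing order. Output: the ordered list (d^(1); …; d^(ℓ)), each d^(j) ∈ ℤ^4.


Barcode: M ≅ I[1,2], I[1,4], I[2,2]^2, I[4,4]^3. HN layers by μ_θ (3 steps, strictly decreasing):
  μ^(1)=26; μ^(2)=49/4; μ^(3)=-51

((1, 3, 0, 0); (1, 1, 1, 1); (0, 0, 0, 3))


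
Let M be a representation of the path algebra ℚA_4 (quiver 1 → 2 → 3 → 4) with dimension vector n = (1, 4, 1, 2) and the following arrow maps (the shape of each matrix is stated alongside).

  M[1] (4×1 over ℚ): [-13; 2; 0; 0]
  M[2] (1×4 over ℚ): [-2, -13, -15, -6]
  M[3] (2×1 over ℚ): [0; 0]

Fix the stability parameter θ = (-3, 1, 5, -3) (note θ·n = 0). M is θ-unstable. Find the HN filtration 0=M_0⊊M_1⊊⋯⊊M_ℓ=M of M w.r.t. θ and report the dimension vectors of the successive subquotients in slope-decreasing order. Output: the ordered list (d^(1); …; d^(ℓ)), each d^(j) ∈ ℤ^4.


Via rank(M_{q-1}∘⋯∘M_p): M ≅ I[1,2], I[2,2]^2, I[2,3], I[4,4]^2.
μ_θ-semistable layers: μ^(1)=5; μ^(2)=1; μ^(3)=-3

((0, 0, 1, 0); (0, 4, 0, 0); (1, 0, 0, 2))


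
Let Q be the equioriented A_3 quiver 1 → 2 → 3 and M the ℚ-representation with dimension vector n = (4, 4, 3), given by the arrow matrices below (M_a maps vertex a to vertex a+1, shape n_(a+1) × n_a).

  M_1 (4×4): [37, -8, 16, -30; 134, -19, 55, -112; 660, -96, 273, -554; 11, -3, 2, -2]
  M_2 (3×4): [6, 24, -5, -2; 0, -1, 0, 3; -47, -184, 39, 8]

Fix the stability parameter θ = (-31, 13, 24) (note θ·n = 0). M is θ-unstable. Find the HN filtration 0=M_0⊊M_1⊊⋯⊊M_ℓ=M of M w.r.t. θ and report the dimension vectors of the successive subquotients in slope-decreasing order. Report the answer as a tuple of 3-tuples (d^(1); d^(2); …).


Interval decomposition of M: I[1,2], I[1,3]^3.
HN type (ℓ=3): μ^(1)=24; μ^(2)=13; μ^(3)=-31

((0, 0, 3); (0, 4, 0); (4, 0, 0))


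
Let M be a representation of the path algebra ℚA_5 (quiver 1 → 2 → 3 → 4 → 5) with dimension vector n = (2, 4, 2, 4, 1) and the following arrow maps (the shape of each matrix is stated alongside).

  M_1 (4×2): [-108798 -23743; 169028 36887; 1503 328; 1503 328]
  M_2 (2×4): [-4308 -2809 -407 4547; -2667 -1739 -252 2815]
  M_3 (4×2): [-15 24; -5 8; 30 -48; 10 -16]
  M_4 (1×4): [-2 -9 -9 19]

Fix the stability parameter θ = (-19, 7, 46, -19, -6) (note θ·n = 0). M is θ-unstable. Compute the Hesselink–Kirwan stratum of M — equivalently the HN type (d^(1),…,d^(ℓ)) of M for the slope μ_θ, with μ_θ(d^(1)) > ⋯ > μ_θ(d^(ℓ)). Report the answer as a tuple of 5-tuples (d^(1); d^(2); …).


Via rank(M_{q-1}∘⋯∘M_p): M ≅ I[1,3], I[1,5], I[2,2]^2, I[4,4]^3.
μ_θ-semistable layers: μ^(1)=46; μ^(2)=7; μ^(3)=-19

((0, 0, 1, 0, 0); (0, 4, 1, 1, 1); (2, 0, 0, 3, 0))


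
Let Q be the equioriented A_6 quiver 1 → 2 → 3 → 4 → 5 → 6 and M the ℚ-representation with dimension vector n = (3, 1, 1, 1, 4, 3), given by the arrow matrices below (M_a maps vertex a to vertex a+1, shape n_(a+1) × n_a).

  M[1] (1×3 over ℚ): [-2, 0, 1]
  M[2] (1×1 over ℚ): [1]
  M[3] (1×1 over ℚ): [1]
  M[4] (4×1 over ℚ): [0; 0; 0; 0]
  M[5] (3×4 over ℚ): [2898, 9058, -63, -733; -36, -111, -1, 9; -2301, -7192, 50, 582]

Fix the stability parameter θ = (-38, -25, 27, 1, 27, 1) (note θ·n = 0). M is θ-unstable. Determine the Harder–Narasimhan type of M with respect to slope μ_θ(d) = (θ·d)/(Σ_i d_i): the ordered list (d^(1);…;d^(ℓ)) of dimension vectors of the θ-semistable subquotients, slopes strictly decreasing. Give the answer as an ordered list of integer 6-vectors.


Interval decomposition of M: I[1,1]^2, I[1,4], I[5,5], I[5,6]^3.
HN type (ℓ=4): μ^(1)=27; μ^(2)=14; μ^(3)=-25; μ^(4)=-38

((0, 0, 0, 0, 1, 0); (0, 0, 1, 1, 3, 3); (0, 1, 0, 0, 0, 0); (3, 0, 0, 0, 0, 0))


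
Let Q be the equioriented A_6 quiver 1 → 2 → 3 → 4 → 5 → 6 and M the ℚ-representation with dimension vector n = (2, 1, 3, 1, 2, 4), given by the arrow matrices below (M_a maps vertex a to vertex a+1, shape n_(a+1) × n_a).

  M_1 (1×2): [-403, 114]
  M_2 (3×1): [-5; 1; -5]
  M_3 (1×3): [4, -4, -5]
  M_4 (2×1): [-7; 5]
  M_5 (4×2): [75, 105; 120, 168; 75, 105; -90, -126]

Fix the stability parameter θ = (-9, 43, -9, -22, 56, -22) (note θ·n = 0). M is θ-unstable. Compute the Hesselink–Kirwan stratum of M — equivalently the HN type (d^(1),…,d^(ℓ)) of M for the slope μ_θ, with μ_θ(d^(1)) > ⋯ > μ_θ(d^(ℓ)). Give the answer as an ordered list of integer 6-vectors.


Interval decomposition of M: I[1,1], I[1,5], I[3,3]^2, I[5,6], I[6,6]^3.
HN type (ℓ=5): μ^(1)=56; μ^(2)=17; μ^(3)=4; μ^(4)=-9; μ^(5)=-22

((0, 0, 0, 0, 1, 0); (0, 0, 0, 0, 1, 1); (0, 1, 1, 1, 0, 0); (2, 0, 2, 0, 0, 0); (0, 0, 0, 0, 0, 3))


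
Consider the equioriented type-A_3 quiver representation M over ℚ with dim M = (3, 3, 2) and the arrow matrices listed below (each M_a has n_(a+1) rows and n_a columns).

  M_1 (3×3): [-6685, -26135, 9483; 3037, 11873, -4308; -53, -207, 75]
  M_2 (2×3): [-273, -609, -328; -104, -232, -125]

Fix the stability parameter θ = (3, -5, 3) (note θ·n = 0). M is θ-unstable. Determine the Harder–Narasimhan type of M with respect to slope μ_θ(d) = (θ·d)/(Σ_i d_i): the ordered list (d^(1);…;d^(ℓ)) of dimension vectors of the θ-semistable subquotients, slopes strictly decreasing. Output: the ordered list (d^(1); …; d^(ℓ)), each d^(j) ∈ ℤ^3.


Via rank(M_{q-1}∘⋯∘M_p): M ≅ I[1,1], I[1,3]^2, I[2,2].
μ_θ-semistable layers: μ^(1)=3; μ^(2)=-1; μ^(3)=-5

((1, 0, 2); (2, 2, 0); (0, 1, 0))


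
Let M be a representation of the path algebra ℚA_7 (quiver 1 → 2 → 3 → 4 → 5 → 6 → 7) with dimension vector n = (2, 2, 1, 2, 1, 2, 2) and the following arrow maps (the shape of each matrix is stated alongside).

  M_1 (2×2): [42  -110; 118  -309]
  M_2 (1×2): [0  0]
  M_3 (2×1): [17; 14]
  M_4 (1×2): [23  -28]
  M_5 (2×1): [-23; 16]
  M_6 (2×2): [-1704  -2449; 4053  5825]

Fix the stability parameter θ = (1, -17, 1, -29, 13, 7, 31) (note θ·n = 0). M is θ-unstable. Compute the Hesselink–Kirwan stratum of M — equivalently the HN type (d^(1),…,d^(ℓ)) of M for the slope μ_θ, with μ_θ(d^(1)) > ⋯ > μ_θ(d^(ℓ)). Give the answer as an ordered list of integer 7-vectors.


Barcode: M ≅ I[1,2]^2, I[3,7], I[4,4], I[6,7]. HN layers by μ_θ (6 steps, strictly decreasing):
  μ^(1)=31; μ^(2)=10; μ^(3)=7; μ^(4)=-8; μ^(5)=-14; μ^(6)=-29

((0, 0, 0, 0, 0, 0, 2); (0, 0, 0, 0, 1, 1, 0); (0, 0, 0, 0, 0, 1, 0); (2, 2, 0, 0, 0, 0, 0); (0, 0, 1, 1, 0, 0, 0); (0, 0, 0, 1, 0, 0, 0))


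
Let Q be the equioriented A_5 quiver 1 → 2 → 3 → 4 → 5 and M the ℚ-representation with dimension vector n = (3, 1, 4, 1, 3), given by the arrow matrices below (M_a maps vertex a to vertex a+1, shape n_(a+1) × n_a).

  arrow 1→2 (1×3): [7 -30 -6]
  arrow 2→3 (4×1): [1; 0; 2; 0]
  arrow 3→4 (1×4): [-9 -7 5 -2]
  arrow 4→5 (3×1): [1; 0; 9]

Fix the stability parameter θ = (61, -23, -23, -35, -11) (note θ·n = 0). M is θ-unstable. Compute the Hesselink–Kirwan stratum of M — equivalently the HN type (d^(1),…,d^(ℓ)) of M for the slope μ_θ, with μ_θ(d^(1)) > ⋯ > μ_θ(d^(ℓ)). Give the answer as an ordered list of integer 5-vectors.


Via rank(M_{q-1}∘⋯∘M_p): M ≅ I[1,1]^2, I[1,5], I[3,3]^3, I[5,5]^2.
μ_θ-semistable layers: μ^(1)=61; μ^(2)=-31/5; μ^(3)=-11; μ^(4)=-23

((2, 0, 0, 0, 0); (1, 1, 1, 1, 1); (0, 0, 0, 0, 2); (0, 0, 3, 0, 0))


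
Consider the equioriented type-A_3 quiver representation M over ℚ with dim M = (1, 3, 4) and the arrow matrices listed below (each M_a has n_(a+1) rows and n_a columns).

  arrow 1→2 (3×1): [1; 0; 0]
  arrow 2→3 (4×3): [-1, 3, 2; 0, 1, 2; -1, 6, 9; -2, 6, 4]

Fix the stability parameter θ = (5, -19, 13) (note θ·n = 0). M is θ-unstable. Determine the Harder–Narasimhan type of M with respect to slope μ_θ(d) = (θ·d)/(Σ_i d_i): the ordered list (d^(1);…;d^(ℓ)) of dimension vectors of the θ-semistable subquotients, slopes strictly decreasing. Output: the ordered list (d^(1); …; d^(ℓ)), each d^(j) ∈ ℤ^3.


Via rank(M_{q-1}∘⋯∘M_p): M ≅ I[1,3], I[2,3]^2, I[3,3].
μ_θ-semistable layers: μ^(1)=13; μ^(2)=-7; μ^(3)=-19

((0, 0, 4); (1, 1, 0); (0, 2, 0))


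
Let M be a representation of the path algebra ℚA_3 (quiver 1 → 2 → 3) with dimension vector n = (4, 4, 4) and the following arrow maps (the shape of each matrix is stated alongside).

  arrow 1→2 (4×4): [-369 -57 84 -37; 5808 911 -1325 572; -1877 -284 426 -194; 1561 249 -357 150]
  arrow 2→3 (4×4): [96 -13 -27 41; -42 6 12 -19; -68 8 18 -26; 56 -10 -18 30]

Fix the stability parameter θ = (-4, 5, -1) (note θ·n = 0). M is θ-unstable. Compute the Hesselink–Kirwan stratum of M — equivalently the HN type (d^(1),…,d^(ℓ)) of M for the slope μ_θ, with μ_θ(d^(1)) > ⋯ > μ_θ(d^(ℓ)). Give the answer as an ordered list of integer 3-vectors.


Barcode: M ≅ I[1,2], I[1,3]^3, I[3,3]. HN layers by μ_θ (4 steps, strictly decreasing):
  μ^(1)=5; μ^(2)=2; μ^(3)=-1; μ^(4)=-4

((0, 1, 0); (0, 3, 3); (0, 0, 1); (4, 0, 0))


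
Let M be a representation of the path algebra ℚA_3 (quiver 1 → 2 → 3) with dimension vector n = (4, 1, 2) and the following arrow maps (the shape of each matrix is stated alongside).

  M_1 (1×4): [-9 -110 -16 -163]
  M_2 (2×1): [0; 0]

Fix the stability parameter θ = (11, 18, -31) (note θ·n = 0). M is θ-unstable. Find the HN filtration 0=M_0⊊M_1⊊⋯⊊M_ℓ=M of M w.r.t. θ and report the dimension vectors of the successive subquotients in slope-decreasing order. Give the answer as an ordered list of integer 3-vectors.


Barcode: M ≅ I[1,1]^3, I[1,2], I[3,3]^2. HN layers by μ_θ (3 steps, strictly decreasing):
  μ^(1)=18; μ^(2)=11; μ^(3)=-31

((0, 1, 0); (4, 0, 0); (0, 0, 2))


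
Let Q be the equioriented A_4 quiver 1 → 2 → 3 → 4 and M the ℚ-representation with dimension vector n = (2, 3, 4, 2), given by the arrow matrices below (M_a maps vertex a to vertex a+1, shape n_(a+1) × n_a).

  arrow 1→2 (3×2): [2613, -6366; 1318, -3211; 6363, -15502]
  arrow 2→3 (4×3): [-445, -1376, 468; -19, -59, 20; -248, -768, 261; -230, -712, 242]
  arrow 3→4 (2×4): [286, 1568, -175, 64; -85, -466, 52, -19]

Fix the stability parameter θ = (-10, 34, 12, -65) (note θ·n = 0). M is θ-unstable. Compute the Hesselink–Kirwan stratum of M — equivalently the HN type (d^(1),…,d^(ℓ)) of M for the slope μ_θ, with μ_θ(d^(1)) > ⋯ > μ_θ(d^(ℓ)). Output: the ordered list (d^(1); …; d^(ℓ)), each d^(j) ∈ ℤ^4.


Via rank(M_{q-1}∘⋯∘M_p): M ≅ I[1,4]^2, I[2,3], I[3,3].
μ_θ-semistable layers: μ^(1)=23; μ^(2)=12; μ^(3)=-19/3; μ^(4)=-10

((0, 1, 1, 0); (0, 0, 1, 0); (0, 2, 2, 2); (2, 0, 0, 0))


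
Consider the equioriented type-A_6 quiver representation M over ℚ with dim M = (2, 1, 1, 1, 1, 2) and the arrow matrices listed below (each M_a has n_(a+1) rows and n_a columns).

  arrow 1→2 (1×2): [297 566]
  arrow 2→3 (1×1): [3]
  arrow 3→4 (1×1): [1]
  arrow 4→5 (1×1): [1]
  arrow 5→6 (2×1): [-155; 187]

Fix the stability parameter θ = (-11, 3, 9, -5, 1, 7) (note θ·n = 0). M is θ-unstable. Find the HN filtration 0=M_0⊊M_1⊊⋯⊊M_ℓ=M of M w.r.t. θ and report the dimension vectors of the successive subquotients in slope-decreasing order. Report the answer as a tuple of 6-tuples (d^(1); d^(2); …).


Interval decomposition of M: I[1,1], I[1,6], I[6,6].
HN type (ℓ=3): μ^(1)=7; μ^(2)=2; μ^(3)=-11

((0, 0, 0, 0, 0, 2); (0, 1, 1, 1, 1, 0); (2, 0, 0, 0, 0, 0))


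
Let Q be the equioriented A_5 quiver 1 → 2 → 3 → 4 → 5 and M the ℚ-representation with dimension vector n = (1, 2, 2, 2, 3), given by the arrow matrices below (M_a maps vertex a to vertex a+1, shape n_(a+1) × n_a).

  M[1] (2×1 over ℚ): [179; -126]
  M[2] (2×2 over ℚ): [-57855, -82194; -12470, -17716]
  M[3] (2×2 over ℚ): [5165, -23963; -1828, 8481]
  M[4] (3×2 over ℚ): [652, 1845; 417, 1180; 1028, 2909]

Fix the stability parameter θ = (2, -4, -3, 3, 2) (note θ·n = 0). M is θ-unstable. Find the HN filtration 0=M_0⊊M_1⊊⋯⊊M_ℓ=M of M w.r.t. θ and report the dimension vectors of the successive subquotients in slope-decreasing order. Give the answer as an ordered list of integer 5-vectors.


Barcode: M ≅ I[1,5], I[2,2], I[3,5], I[5,5]. HN layers by μ_θ (5 steps, strictly decreasing):
  μ^(1)=5/2; μ^(2)=2; μ^(3)=-5/3; μ^(4)=-3; μ^(5)=-4

((0, 0, 0, 2, 2); (0, 0, 0, 0, 1); (1, 1, 1, 0, 0); (0, 0, 1, 0, 0); (0, 1, 0, 0, 0))


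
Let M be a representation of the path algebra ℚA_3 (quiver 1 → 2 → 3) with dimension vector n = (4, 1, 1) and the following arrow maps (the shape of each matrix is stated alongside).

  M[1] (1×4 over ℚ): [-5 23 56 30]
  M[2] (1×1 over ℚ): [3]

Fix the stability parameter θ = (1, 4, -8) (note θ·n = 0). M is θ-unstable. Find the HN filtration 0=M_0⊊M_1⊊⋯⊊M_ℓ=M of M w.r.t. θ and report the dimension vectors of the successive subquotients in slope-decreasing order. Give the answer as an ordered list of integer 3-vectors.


Via rank(M_{q-1}∘⋯∘M_p): M ≅ I[1,1]^3, I[1,3].
μ_θ-semistable layers: μ^(1)=1; μ^(2)=-1

((3, 0, 0); (1, 1, 1))


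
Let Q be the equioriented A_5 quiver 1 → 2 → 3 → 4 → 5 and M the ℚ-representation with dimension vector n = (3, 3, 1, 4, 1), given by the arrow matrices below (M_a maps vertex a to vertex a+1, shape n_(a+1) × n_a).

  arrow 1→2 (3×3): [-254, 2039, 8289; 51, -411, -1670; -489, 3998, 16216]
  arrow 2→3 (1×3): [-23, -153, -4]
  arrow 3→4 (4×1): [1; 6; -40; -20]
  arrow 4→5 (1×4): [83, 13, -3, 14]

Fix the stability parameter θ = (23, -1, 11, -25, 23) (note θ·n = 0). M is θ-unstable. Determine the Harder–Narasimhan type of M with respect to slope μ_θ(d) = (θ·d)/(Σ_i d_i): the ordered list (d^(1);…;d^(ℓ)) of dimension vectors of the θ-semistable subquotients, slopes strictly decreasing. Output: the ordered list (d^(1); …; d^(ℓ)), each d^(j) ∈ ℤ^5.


Barcode: M ≅ I[1,2]^2, I[1,5], I[4,4]^3. HN layers by μ_θ (4 steps, strictly decreasing):
  μ^(1)=23; μ^(2)=11; μ^(3)=2; μ^(4)=-25

((0, 0, 0, 0, 1); (2, 2, 0, 0, 0); (1, 1, 1, 1, 0); (0, 0, 0, 3, 0))


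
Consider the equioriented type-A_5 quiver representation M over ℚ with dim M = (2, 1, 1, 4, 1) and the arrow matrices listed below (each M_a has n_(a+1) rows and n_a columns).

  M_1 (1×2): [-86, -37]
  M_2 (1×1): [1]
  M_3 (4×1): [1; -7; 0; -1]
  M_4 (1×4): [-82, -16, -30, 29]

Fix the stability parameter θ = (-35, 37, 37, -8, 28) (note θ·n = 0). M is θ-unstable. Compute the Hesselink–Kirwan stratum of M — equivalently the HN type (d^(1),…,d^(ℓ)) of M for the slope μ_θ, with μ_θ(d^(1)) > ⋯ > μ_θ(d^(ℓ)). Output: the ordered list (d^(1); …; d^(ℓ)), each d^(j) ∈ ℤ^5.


Via rank(M_{q-1}∘⋯∘M_p): M ≅ I[1,1], I[1,5], I[4,4]^3.
μ_θ-semistable layers: μ^(1)=28; μ^(2)=22; μ^(3)=-8; μ^(4)=-35

((0, 0, 0, 0, 1); (0, 1, 1, 1, 0); (0, 0, 0, 3, 0); (2, 0, 0, 0, 0))


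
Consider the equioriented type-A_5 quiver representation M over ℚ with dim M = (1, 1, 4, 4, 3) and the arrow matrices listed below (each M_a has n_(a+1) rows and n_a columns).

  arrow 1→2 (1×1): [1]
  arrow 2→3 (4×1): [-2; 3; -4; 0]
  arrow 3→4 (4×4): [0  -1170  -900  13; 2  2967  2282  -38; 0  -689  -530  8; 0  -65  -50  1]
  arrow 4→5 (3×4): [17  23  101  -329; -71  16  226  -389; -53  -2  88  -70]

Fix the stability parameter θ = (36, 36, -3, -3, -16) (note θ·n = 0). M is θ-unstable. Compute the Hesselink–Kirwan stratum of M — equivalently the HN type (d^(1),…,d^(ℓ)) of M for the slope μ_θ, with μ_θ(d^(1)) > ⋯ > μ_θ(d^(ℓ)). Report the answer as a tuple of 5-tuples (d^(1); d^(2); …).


Interval decomposition of M: I[1,5], I[3,3], I[3,5]^2, I[4,4].
HN type (ℓ=3): μ^(1)=10; μ^(2)=-3; μ^(3)=-22/3

((1, 1, 1, 1, 1); (0, 0, 1, 1, 0); (0, 0, 2, 2, 2))


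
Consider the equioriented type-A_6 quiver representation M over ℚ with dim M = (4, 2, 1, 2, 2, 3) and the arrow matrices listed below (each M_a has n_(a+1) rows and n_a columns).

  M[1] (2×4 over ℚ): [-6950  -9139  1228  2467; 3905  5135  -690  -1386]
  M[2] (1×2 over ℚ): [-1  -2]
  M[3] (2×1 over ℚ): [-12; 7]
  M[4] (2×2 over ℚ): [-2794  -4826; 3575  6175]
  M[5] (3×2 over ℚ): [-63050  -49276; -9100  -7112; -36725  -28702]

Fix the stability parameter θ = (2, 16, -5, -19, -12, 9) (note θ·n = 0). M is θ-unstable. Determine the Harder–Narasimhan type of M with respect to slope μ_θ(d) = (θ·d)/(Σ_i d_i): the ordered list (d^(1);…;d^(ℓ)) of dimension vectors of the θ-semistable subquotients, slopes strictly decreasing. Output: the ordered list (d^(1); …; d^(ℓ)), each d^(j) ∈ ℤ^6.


Interval decomposition of M: I[1,1]^2, I[1,2], I[1,5], I[4,4], I[5,6], I[6,6]^2.
HN type (ℓ=6): μ^(1)=16; μ^(2)=9; μ^(3)=2; μ^(4)=-18/5; μ^(5)=-12; μ^(6)=-19

((0, 1, 0, 0, 0, 0); (0, 0, 0, 0, 0, 3); (3, 0, 0, 0, 0, 0); (1, 1, 1, 1, 1, 0); (0, 0, 0, 0, 1, 0); (0, 0, 0, 1, 0, 0))


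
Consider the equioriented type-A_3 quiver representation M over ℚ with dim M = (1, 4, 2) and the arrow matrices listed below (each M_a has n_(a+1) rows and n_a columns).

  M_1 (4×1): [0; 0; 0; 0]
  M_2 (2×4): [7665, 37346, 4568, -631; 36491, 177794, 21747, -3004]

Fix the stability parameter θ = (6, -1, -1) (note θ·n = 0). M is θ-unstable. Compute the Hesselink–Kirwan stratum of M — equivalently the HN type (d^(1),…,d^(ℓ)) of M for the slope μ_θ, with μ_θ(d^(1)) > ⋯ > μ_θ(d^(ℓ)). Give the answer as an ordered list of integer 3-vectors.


Interval decomposition of M: I[1,1], I[2,2]^2, I[2,3]^2.
HN type (ℓ=2): μ^(1)=6; μ^(2)=-1

((1, 0, 0); (0, 4, 2))


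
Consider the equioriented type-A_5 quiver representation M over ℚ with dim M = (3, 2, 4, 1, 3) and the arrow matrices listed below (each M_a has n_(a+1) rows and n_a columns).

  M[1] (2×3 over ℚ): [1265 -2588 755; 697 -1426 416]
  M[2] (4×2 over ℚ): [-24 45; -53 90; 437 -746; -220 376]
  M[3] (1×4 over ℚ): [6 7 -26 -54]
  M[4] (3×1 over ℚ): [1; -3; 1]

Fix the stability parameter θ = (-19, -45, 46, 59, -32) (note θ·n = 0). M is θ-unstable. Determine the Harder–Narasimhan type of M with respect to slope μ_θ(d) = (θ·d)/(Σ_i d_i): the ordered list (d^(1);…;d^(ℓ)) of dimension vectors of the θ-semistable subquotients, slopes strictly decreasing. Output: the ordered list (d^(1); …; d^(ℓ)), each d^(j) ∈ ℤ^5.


Via rank(M_{q-1}∘⋯∘M_p): M ≅ I[1,1], I[1,3], I[1,5], I[3,3]^2, I[5,5]^2.
μ_θ-semistable layers: μ^(1)=46; μ^(2)=73/3; μ^(3)=-19; μ^(4)=-32

((0, 0, 3, 0, 0); (0, 0, 1, 1, 1); (1, 0, 0, 0, 0); (2, 2, 0, 0, 2))


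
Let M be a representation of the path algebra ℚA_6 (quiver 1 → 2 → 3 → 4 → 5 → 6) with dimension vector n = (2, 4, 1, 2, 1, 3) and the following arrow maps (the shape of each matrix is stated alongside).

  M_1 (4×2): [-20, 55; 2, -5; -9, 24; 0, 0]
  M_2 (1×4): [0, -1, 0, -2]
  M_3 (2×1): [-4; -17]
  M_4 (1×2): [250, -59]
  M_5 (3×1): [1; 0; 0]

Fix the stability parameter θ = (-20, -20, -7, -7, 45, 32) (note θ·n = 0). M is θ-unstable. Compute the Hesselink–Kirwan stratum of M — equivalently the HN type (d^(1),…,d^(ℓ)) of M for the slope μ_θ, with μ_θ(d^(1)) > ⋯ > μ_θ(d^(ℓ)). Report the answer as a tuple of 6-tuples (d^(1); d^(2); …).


Via rank(M_{q-1}∘⋯∘M_p): M ≅ I[1,2], I[1,6], I[2,2]^2, I[4,4], I[6,6]^2.
μ_θ-semistable layers: μ^(1)=77/2; μ^(2)=32; μ^(3)=-7; μ^(4)=-20

((0, 0, 0, 0, 1, 1); (0, 0, 0, 0, 0, 2); (0, 0, 1, 2, 0, 0); (2, 4, 0, 0, 0, 0))


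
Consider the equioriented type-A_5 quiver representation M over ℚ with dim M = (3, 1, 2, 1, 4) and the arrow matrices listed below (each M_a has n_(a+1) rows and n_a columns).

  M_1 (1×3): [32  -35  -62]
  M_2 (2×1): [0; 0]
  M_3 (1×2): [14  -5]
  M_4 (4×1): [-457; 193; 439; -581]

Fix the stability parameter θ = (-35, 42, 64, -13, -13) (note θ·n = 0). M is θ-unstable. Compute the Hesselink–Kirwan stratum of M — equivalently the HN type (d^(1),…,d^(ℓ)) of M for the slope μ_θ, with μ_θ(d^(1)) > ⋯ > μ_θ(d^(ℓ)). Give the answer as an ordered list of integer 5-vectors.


Via rank(M_{q-1}∘⋯∘M_p): M ≅ I[1,1]^2, I[1,2], I[3,3], I[3,5], I[5,5]^3.
μ_θ-semistable layers: μ^(1)=64; μ^(2)=42; μ^(3)=38/3; μ^(4)=-13; μ^(5)=-35

((0, 0, 1, 0, 0); (0, 1, 0, 0, 0); (0, 0, 1, 1, 1); (0, 0, 0, 0, 3); (3, 0, 0, 0, 0))


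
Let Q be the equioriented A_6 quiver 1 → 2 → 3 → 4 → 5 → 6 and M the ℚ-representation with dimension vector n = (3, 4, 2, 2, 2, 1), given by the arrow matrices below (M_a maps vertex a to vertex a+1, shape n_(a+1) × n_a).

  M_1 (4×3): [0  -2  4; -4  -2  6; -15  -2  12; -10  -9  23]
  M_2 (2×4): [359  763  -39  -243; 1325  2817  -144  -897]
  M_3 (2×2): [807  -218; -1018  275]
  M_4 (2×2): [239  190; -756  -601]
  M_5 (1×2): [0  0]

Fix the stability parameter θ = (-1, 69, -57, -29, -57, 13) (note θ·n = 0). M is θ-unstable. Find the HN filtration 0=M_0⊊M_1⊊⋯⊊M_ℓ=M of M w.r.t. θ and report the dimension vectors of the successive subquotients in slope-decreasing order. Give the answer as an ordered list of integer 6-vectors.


Barcode: M ≅ I[1,2], I[1,5]^2, I[2,2], I[6,6]. HN layers by μ_θ (4 steps, strictly decreasing):
  μ^(1)=69; μ^(2)=13; μ^(3)=-1; μ^(4)=-15

((0, 2, 0, 0, 0, 0); (0, 0, 0, 0, 0, 1); (1, 0, 0, 0, 0, 0); (2, 2, 2, 2, 2, 0))


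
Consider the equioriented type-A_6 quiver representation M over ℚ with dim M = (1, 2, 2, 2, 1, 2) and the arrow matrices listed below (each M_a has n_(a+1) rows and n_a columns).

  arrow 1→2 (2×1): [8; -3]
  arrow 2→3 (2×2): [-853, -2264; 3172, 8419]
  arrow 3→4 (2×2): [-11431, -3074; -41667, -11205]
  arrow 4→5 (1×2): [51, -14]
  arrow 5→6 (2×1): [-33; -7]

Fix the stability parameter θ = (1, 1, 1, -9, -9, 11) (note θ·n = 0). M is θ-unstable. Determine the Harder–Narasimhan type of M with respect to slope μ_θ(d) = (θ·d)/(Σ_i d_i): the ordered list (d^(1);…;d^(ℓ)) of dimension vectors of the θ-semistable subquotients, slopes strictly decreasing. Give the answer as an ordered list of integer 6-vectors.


Interval decomposition of M: I[1,4], I[2,6], I[6,6].
HN type (ℓ=3): μ^(1)=11; μ^(2)=-3/2; μ^(3)=-4

((0, 0, 0, 0, 0, 2); (1, 1, 1, 1, 0, 0); (0, 1, 1, 1, 1, 0))
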